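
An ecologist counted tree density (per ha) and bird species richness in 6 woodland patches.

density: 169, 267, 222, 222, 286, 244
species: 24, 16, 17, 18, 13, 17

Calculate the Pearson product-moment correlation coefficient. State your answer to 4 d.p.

n = 6, Σx = 1410, Σy = 105, Σx² = 339750, Σy² = 1903, Σxy = 23964
nΣxy − ΣxΣy = 143784 − 148050 = -4266
nΣx² − (Σx)² = 2038500 − 1988100 = 50400; nΣy² − (Σy)² = 11418 − 11025 = 393
r = -4266 / √(50400 × 393) = -4266 / 4450.5281 ≈ -0.9585

-0.9585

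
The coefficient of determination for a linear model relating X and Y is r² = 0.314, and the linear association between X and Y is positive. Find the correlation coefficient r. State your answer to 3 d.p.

0.560

|r| = √0.314 = 0.560
The association is positive, so r = 0.560.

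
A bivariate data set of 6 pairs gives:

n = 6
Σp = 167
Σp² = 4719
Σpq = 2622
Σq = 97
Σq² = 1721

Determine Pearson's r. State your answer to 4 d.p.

-0.7481

r = (nΣpq − ΣpΣq) / √[(nΣp² − (Σp)²)(nΣq² − (Σq)²)]
Numerator: 6×2622 − 167×97 = -467
Denominator: √[(28314 − 27889)(10326 − 9409)] = √[425 × 917] = 624.2796
r = -467 / 624.2796 ≈ -0.7481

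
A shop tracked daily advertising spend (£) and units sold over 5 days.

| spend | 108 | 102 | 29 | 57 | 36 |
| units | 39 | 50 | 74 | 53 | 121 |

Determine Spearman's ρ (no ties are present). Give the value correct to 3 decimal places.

-0.900

Rank spend: 5, 4, 1, 3, 2
Rank units: 1, 2, 4, 3, 5
d = rank(spend) − rank(units): 4, 2, -3, 0, -3; Σd² = 38
ρ = 1 − 6Σd² / [n(n²−1)] = 1 − 6×38 / (5×24) = 1 − 228/120 ≈ -0.900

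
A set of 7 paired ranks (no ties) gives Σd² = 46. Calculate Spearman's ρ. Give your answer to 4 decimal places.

ρ = 1 − 6Σd² / [n(n²−1)] = 1 − 6×46 / (7×48)
  = 1 − 276/336 = 1 − 0.82143 ≈ 0.1786

0.1786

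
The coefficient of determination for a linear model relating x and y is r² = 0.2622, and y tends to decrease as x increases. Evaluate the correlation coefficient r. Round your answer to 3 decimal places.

|r| = √0.2622 = 0.512
The association is negative, so r = −0.512.

-0.512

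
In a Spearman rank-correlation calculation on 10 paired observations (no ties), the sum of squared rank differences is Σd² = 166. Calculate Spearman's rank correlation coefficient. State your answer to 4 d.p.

ρ = 1 − 6Σd² / [n(n²−1)] = 1 − 6×166 / (10×99)
  = 1 − 996/990 = 1 − 1.00606 ≈ -0.0061

-0.0061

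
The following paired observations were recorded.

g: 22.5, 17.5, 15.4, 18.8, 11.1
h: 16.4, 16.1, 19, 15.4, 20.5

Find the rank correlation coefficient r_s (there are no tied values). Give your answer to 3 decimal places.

Rank g: 5, 3, 2, 4, 1
Rank h: 3, 2, 4, 1, 5
d = rank(g) − rank(h): 2, 1, -2, 3, -4; Σd² = 34
ρ = 1 − 6Σd² / [n(n²−1)] = 1 − 6×34 / (5×24) = 1 − 204/120 ≈ -0.700

-0.700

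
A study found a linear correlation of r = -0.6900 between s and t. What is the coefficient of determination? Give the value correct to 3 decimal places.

r² = (-0.6900)² = 0.476

0.476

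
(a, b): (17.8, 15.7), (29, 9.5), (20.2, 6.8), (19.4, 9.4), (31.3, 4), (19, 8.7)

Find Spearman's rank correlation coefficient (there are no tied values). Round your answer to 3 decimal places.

Rank a: 1, 5, 4, 3, 6, 2
Rank b: 6, 5, 2, 4, 1, 3
d = rank(a) − rank(b): -5, 0, 2, -1, 5, -1; Σd² = 56
ρ = 1 − 6Σd² / [n(n²−1)] = 1 − 6×56 / (6×35) = 1 − 336/210 ≈ -0.600

-0.600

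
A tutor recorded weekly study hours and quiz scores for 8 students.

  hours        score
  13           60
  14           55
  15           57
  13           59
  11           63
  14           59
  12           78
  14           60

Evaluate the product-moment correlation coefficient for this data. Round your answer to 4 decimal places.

-0.6074

n = 8, Σx = 106, Σy = 491, Σx² = 1416, Σy² = 30489, Σxy = 6467
nΣxy − ΣxΣy = 51736 − 52046 = -310
nΣx² − (Σx)² = 11328 − 11236 = 92; nΣy² − (Σy)² = 243912 − 241081 = 2831
r = -310 / √(92 × 2831) = -310 / 510.3450 ≈ -0.6074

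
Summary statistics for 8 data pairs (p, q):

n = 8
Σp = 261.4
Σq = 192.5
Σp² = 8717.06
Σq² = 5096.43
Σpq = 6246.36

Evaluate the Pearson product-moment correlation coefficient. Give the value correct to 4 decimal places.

r = (nΣpq − ΣpΣq) / √[(nΣp² − (Σp)²)(nΣq² − (Σq)²)]
Numerator: 8×6246.36 − 261.4×192.5 = -348.62
Denominator: √[(69736.48 − 68329.96)(40771.44 − 37056.25)] = √[1406.52 × 3715.19] = 2285.9329
r = -348.62 / 2285.9329 ≈ -0.1525

-0.1525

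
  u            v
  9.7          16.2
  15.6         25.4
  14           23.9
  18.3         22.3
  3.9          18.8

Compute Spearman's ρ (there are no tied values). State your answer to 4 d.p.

Rank u: 2, 4, 3, 5, 1
Rank v: 1, 5, 4, 3, 2
d = rank(u) − rank(v): 1, -1, -1, 2, -1; Σd² = 8
ρ = 1 − 6Σd² / [n(n²−1)] = 1 − 6×8 / (5×24) = 1 − 48/120 ≈ 0.6000

0.6000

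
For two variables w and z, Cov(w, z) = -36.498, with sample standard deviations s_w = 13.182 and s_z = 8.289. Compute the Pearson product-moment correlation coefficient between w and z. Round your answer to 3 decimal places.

-0.334

r = Cov(w,z) / (s_w · s_z) = -36.498 / (13.182 × 8.289)
  = -36.498 / 109.2656 ≈ -0.334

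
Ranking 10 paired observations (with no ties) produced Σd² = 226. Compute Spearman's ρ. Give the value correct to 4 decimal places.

ρ = 1 − 6Σd² / [n(n²−1)] = 1 − 6×226 / (10×99)
  = 1 − 1356/990 = 1 − 1.36970 ≈ -0.3697

-0.3697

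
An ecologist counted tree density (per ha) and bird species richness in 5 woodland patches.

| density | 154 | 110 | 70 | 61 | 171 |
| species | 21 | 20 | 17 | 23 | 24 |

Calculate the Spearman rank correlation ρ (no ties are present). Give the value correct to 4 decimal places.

0.4000

Rank density: 4, 3, 2, 1, 5
Rank species: 3, 2, 1, 4, 5
d = rank(density) − rank(species): 1, 1, 1, -3, 0; Σd² = 12
ρ = 1 − 6Σd² / [n(n²−1)] = 1 − 6×12 / (5×24) = 1 − 72/120 ≈ 0.4000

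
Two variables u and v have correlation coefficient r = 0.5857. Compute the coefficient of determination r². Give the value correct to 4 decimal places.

0.3430

r² = (0.5857)² = 0.3430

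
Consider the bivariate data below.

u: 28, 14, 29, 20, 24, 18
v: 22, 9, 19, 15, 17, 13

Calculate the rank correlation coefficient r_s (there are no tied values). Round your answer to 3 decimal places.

0.943

Rank u: 5, 1, 6, 3, 4, 2
Rank v: 6, 1, 5, 3, 4, 2
d = rank(u) − rank(v): -1, 0, 1, 0, 0, 0; Σd² = 2
ρ = 1 − 6Σd² / [n(n²−1)] = 1 − 6×2 / (6×35) = 1 − 12/210 ≈ 0.943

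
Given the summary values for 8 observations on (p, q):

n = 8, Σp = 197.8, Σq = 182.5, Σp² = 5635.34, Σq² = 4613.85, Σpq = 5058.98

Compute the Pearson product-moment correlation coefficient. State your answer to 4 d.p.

0.9437

r = (nΣpq − ΣpΣq) / √[(nΣp² − (Σp)²)(nΣq² − (Σq)²)]
Numerator: 8×5058.98 − 197.8×182.5 = 4373.34
Denominator: √[(45082.72 − 39124.84)(36910.8 − 33306.25)] = √[5957.88 × 3604.55] = 4634.1640
r = 4373.34 / 4634.1640 ≈ 0.9437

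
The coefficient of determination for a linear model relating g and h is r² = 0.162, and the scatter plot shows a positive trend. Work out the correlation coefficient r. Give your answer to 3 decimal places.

0.402

|r| = √0.162 = 0.402
The association is positive, so r = 0.402.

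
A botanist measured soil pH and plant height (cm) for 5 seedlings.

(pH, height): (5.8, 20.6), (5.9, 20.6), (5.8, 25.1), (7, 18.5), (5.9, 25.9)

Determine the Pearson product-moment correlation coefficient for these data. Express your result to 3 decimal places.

n = 5, Σx = 30.4, Σy = 110.7, Σx² = 185.9, Σy² = 2491.79, Σxy = 668.91
nΣxy − ΣxΣy = 3344.55 − 3365.28 = -20.73
nΣx² − (Σx)² = 929.5 − 924.16 = 5.34; nΣy² − (Σy)² = 12458.95 − 12254.49 = 204.46
r = -20.73 / √(5.34 × 204.46) = -20.73 / 33.0426 ≈ -0.627

-0.627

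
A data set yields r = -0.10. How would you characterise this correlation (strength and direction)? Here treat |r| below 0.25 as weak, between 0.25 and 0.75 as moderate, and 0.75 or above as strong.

weak negative

r = -0.10 < 0 so the relationship is negative.
|r| = 0.10, which falls in the weak range.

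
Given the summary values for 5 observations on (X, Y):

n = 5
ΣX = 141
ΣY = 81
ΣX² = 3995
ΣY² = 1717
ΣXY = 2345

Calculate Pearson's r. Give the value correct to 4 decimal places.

r = (nΣXY − ΣXΣY) / √[(nΣX² − (ΣX)²)(nΣY² − (ΣY)²)]
Numerator: 5×2345 − 141×81 = 304
Denominator: √[(19975 − 19881)(8585 − 6561)] = √[94 × 2024] = 436.1834
r = 304 / 436.1834 ≈ 0.6970

0.6970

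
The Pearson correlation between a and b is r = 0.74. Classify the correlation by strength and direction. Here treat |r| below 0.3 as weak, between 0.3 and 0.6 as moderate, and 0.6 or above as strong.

strong positive

r = 0.74 > 0 so the relationship is positive.
|r| = 0.74, which falls in the strong range.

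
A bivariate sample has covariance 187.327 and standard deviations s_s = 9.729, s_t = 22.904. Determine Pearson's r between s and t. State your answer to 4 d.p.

0.8407

r = Cov(s,t) / (s_s · s_t) = 187.327 / (9.729 × 22.904)
  = 187.327 / 222.8330 ≈ 0.8407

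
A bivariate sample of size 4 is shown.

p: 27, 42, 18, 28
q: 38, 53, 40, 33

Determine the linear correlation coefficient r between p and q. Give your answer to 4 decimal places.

n = 4, Σp = 115, Σq = 164, Σp² = 3601, Σq² = 6942, Σpq = 4896
nΣpq − ΣpΣq = 19584 − 18860 = 724
nΣp² − (Σp)² = 14404 − 13225 = 1179; nΣq² − (Σq)² = 27768 − 26896 = 872
r = 724 / √(1179 × 872) = 724 / 1013.9467 ≈ 0.7140

0.7140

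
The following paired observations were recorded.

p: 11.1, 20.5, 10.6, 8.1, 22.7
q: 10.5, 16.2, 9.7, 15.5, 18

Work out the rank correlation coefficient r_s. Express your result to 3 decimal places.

Rank p: 3, 4, 2, 1, 5
Rank q: 2, 4, 1, 3, 5
d = rank(p) − rank(q): 1, 0, 1, -2, 0; Σd² = 6
ρ = 1 − 6Σd² / [n(n²−1)] = 1 − 6×6 / (5×24) = 1 − 36/120 ≈ 0.700

0.700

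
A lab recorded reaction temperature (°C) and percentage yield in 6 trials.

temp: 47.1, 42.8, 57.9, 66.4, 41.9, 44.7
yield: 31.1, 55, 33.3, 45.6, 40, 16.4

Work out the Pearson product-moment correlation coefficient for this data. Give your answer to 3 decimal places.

n = 6, Σx = 300.8, Σy = 221.4, Σx² = 15565.32, Σy² = 9049.42, Σxy = 11183.8
nΣxy − ΣxΣy = 67102.8 − 66597.12 = 505.68
nΣx² − (Σx)² = 93391.92 − 90480.64 = 2911.28; nΣy² − (Σy)² = 54296.52 − 49017.96 = 5278.56
r = 505.68 / √(2911.28 × 5278.56) = 505.68 / 3920.1232 ≈ 0.129

0.129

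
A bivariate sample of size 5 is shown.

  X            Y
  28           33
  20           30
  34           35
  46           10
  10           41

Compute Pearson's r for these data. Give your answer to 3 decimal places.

-0.821

n = 5, ΣX = 138, ΣY = 149, ΣX² = 4556, ΣY² = 4995, ΣXY = 3584
nΣXY − ΣXΣY = 17920 − 20562 = -2642
nΣX² − (ΣX)² = 22780 − 19044 = 3736; nΣY² − (ΣY)² = 24975 − 22201 = 2774
r = -2642 / √(3736 × 2774) = -2642 / 3219.2645 ≈ -0.821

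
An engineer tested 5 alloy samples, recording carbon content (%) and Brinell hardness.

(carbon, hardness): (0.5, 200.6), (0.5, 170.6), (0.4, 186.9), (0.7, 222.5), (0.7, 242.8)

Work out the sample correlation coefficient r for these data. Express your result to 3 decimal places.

n = 5, Σx = 2.8, Σy = 1023.4, Σx² = 1.64, Σy² = 212734.42, Σxy = 586.07
nΣxy − ΣxΣy = 2930.35 − 2865.52 = 64.83
nΣx² − (Σx)² = 8.2 − 7.84 = 0.36; nΣy² − (Σy)² = 1063672.1 − 1047347.56 = 16324.54
r = 64.83 / √(0.36 × 16324.54) = 64.83 / 76.6605 ≈ 0.846

0.846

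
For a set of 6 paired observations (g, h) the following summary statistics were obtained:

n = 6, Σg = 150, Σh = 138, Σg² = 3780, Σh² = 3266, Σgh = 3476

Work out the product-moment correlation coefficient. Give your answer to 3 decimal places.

0.495

r = (nΣgh − ΣgΣh) / √[(nΣg² − (Σg)²)(nΣh² − (Σh)²)]
Numerator: 6×3476 − 150×138 = 156
Denominator: √[(22680 − 22500)(19596 − 19044)] = √[180 × 552] = 315.2142
r = 156 / 315.2142 ≈ 0.495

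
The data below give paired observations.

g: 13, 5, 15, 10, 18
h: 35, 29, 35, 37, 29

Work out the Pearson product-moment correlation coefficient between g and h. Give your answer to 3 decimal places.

0.054

n = 5, Σg = 61, Σh = 165, Σg² = 843, Σh² = 5501, Σgh = 2017
nΣgh − ΣgΣh = 10085 − 10065 = 20
nΣg² − (Σg)² = 4215 − 3721 = 494; nΣh² − (Σh)² = 27505 − 27225 = 280
r = 20 / √(494 × 280) = 20 / 371.9140 ≈ 0.054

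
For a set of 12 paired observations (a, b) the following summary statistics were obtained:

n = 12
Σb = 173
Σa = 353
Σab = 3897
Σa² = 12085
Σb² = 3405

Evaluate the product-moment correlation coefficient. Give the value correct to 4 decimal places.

-0.9577

r = (nΣab − ΣaΣb) / √[(nΣa² − (Σa)²)(nΣb² − (Σb)²)]
Numerator: 12×3897 − 353×173 = -14305
Denominator: √[(145020 − 124609)(40860 − 29929)] = √[20411 × 10931] = 14936.9555
r = -14305 / 14936.9555 ≈ -0.9577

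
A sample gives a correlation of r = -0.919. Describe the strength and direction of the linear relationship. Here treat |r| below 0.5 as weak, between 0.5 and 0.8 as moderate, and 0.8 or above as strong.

r = -0.919 < 0 so the relationship is negative.
|r| = 0.919, which falls in the strong range.

strong negative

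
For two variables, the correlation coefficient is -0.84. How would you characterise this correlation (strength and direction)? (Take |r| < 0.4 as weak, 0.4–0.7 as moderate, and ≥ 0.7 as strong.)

strong negative

r = -0.84 < 0 so the relationship is negative.
|r| = 0.84, which falls in the strong range.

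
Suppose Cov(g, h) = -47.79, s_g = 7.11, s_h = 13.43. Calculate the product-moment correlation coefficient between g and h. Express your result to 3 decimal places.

r = Cov(g,h) / (s_g · s_h) = -47.79 / (7.11 × 13.43)
  = -47.79 / 95.4873 ≈ -0.500

-0.500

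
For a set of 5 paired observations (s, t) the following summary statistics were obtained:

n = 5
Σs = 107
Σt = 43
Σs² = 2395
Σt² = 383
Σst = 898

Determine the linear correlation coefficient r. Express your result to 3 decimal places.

r = (nΣst − ΣsΣt) / √[(nΣs² − (Σs)²)(nΣt² − (Σt)²)]
Numerator: 5×898 − 107×43 = -111
Denominator: √[(11975 − 11449)(1915 − 1849)] = √[526 × 66] = 186.3223
r = -111 / 186.3223 ≈ -0.596

-0.596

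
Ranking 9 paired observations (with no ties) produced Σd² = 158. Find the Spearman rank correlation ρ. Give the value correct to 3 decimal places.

ρ = 1 − 6Σd² / [n(n²−1)] = 1 − 6×158 / (9×80)
  = 1 − 948/720 = 1 − 1.3167 ≈ -0.317

-0.317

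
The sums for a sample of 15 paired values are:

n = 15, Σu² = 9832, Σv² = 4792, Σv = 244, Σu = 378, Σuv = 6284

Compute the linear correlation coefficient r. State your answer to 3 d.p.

r = (nΣuv − ΣuΣv) / √[(nΣu² − (Σu)²)(nΣv² − (Σv)²)]
Numerator: 15×6284 − 378×244 = 2028
Denominator: √[(147480 − 142884)(71880 − 59536)] = √[4596 × 12344] = 7532.1328
r = 2028 / 7532.1328 ≈ 0.269

0.269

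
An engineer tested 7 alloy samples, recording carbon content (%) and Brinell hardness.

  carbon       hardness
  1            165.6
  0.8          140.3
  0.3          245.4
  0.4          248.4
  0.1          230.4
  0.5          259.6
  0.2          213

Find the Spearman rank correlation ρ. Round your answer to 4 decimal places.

-0.2857

Rank carbon: 7, 6, 3, 4, 1, 5, 2
Rank hardness: 2, 1, 5, 6, 4, 7, 3
d = rank(carbon) − rank(hardness): 5, 5, -2, -2, -3, -2, -1; Σd² = 72
ρ = 1 − 6Σd² / [n(n²−1)] = 1 − 6×72 / (7×48) = 1 − 432/336 ≈ -0.2857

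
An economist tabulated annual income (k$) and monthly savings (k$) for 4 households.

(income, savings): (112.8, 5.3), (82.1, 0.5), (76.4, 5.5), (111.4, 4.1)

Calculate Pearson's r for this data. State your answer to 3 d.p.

0.319

n = 4, Σx = 382.7, Σy = 15.4, Σx² = 37711.17, Σy² = 75.4, Σxy = 1515.83
nΣxy − ΣxΣy = 6063.32 − 5893.58 = 169.74
nΣx² − (Σx)² = 150844.68 − 146459.29 = 4385.39; nΣy² − (Σy)² = 301.6 − 237.16 = 64.44
r = 169.74 / √(4385.39 × 64.44) = 169.74 / 531.5962 ≈ 0.319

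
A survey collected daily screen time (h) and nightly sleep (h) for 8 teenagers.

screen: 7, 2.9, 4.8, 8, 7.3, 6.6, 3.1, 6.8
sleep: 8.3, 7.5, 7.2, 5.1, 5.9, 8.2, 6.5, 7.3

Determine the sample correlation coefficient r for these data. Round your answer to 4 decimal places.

n = 8, Σx = 46.5, Σy = 56, Σx² = 297.15, Σy² = 400.58, Σxy = 322.19
nΣxy − ΣxΣy = 2577.52 − 2604 = -26.48
nΣx² − (Σx)² = 2377.2 − 2162.25 = 214.95; nΣy² − (Σy)² = 3204.64 − 3136 = 68.64
r = -26.48 / √(214.95 × 68.64) = -26.48 / 121.4667 ≈ -0.2180

-0.2180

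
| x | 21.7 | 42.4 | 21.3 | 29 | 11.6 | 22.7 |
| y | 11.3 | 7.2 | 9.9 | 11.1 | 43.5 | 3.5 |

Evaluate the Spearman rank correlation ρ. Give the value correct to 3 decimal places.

Rank x: 3, 6, 2, 5, 1, 4
Rank y: 5, 2, 3, 4, 6, 1
d = rank(x) − rank(y): -2, 4, -1, 1, -5, 3; Σd² = 56
ρ = 1 − 6Σd² / [n(n²−1)] = 1 − 6×56 / (6×35) = 1 − 336/210 ≈ -0.600

-0.600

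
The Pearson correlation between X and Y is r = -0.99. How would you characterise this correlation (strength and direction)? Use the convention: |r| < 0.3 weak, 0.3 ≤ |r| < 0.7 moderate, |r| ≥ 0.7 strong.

r = -0.99 < 0 so the relationship is negative.
|r| = 0.99, which falls in the strong range.

strong negative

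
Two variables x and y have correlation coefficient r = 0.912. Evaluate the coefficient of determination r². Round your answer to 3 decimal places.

0.832

r² = (0.912)² = 0.832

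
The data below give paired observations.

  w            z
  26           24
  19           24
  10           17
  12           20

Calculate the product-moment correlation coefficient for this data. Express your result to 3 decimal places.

n = 4, Σw = 67, Σz = 85, Σw² = 1281, Σz² = 1841, Σwz = 1490
nΣwz − ΣwΣz = 5960 − 5695 = 265
nΣw² − (Σw)² = 5124 − 4489 = 635; nΣz² − (Σz)² = 7364 − 7225 = 139
r = 265 / √(635 × 139) = 265 / 297.0943 ≈ 0.892

0.892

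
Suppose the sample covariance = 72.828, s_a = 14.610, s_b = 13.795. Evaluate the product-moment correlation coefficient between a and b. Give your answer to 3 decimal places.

0.361

r = Cov(a,b) / (s_a · s_b) = 72.828 / (14.610 × 13.795)
  = 72.828 / 201.5450 ≈ 0.361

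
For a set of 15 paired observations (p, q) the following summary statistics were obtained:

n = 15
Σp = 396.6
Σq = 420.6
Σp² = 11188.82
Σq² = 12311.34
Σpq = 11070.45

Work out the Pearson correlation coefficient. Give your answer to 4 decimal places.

r = (nΣpq − ΣpΣq) / √[(nΣp² − (Σp)²)(nΣq² − (Σq)²)]
Numerator: 15×11070.45 − 396.6×420.6 = -753.21
Denominator: √[(167832.3 − 157291.56)(184670.1 − 176904.36)] = √[10540.74 × 7765.74] = 9047.4663
r = -753.21 / 9047.4663 ≈ -0.0833

-0.0833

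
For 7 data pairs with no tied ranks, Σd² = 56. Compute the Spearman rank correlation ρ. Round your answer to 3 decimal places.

0.000

ρ = 1 − 6Σd² / [n(n²−1)] = 1 − 6×56 / (7×48)
  = 1 − 336/336 = 1 − 1.0000 ≈ 0.000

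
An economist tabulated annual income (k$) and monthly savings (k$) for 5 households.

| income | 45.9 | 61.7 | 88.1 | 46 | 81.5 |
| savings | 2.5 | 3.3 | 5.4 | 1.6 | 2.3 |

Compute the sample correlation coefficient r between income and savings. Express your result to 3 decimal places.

0.689

n = 5, Σx = 323.2, Σy = 15.1, Σx² = 22433.56, Σy² = 54.15, Σxy = 1055.15
nΣxy − ΣxΣy = 5275.75 − 4880.32 = 395.43
nΣx² − (Σx)² = 112167.8 − 104458.24 = 7709.56; nΣy² − (Σy)² = 270.75 − 228.01 = 42.74
r = 395.43 / √(7709.56 × 42.74) = 395.43 / 574.0266 ≈ 0.689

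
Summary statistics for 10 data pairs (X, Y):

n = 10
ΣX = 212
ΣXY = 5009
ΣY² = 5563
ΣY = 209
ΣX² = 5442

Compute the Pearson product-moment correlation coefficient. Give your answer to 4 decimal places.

r = (nΣXY − ΣXΣY) / √[(nΣX² − (ΣX)²)(nΣY² − (ΣY)²)]
Numerator: 10×5009 − 212×209 = 5782
Denominator: √[(54420 − 44944)(55630 − 43681)] = √[9476 × 11949] = 10640.8986
r = 5782 / 10640.8986 ≈ 0.5434

0.5434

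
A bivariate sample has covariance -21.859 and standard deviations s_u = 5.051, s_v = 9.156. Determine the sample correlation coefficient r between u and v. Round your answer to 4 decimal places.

-0.4727

r = Cov(u,v) / (s_u · s_v) = -21.859 / (5.051 × 9.156)
  = -21.859 / 46.2470 ≈ -0.4727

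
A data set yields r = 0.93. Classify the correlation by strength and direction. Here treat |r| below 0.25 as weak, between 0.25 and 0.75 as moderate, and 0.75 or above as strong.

r = 0.93 > 0 so the relationship is positive.
|r| = 0.93, which falls in the strong range.

strong positive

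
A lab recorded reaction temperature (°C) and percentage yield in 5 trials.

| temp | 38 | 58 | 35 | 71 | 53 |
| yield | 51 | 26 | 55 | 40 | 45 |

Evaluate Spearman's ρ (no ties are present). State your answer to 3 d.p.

-0.900

Rank temp: 2, 4, 1, 5, 3
Rank yield: 4, 1, 5, 2, 3
d = rank(temp) − rank(yield): -2, 3, -4, 3, 0; Σd² = 38
ρ = 1 − 6Σd² / [n(n²−1)] = 1 − 6×38 / (5×24) = 1 − 228/120 ≈ -0.900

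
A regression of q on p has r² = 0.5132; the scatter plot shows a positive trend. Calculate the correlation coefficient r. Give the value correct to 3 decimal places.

0.716

|r| = √0.5132 = 0.716
The association is positive, so r = 0.716.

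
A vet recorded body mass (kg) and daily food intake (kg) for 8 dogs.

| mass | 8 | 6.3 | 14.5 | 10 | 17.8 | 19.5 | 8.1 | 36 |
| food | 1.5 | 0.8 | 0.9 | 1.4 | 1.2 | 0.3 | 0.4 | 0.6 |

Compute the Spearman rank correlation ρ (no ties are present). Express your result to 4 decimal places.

Rank mass: 2, 1, 5, 4, 6, 7, 3, 8
Rank food: 8, 4, 5, 7, 6, 1, 2, 3
d = rank(mass) − rank(food): -6, -3, 0, -3, 0, 6, 1, 5; Σd² = 116
ρ = 1 − 6Σd² / [n(n²−1)] = 1 − 6×116 / (8×63) = 1 − 696/504 ≈ -0.3810

-0.3810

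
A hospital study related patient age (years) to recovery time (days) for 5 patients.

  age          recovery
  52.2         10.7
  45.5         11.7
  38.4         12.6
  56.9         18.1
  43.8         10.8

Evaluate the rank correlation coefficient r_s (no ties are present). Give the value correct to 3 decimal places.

Rank age: 4, 3, 1, 5, 2
Rank recovery: 1, 3, 4, 5, 2
d = rank(age) − rank(recovery): 3, 0, -3, 0, 0; Σd² = 18
ρ = 1 − 6Σd² / [n(n²−1)] = 1 − 6×18 / (5×24) = 1 − 108/120 ≈ 0.100

0.100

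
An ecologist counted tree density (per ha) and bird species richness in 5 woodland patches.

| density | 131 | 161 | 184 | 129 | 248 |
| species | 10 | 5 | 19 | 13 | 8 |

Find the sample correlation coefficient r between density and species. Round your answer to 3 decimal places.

n = 5, Σx = 853, Σy = 55, Σx² = 155083, Σy² = 719, Σxy = 9272
nΣxy − ΣxΣy = 46360 − 46915 = -555
nΣx² − (Σx)² = 775415 − 727609 = 47806; nΣy² − (Σy)² = 3595 − 3025 = 570
r = -555 / √(47806 × 570) = -555 / 5220.0977 ≈ -0.106

-0.106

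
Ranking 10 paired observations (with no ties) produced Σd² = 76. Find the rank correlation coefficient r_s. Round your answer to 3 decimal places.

ρ = 1 − 6Σd² / [n(n²−1)] = 1 − 6×76 / (10×99)
  = 1 − 456/990 = 1 − 0.4606 ≈ 0.539

0.539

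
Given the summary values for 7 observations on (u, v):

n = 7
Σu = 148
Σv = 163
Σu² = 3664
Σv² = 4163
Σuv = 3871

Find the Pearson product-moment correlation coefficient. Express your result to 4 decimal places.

r = (nΣuv − ΣuΣv) / √[(nΣu² − (Σu)²)(nΣv² − (Σv)²)]
Numerator: 7×3871 − 148×163 = 2973
Denominator: √[(25648 − 21904)(29141 − 26569)] = √[3744 × 2572] = 3103.1545
r = 2973 / 3103.1545 ≈ 0.9581

0.9581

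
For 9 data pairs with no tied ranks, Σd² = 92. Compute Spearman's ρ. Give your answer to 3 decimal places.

ρ = 1 − 6Σd² / [n(n²−1)] = 1 − 6×92 / (9×80)
  = 1 − 552/720 = 1 − 0.7667 ≈ 0.233

0.233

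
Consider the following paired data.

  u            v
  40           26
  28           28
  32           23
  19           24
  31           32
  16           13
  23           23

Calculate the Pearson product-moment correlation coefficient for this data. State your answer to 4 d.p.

n = 7, Σu = 189, Σv = 169, Σu² = 5515, Σv² = 4287, Σuv = 4745
nΣuv − ΣuΣv = 33215 − 31941 = 1274
nΣu² − (Σu)² = 38605 − 35721 = 2884; nΣv² − (Σv)² = 30009 − 28561 = 1448
r = 1274 / √(2884 × 1448) = 1274 / 2043.5342 ≈ 0.6234

0.6234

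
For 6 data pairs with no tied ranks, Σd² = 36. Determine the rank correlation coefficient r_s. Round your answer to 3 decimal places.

ρ = 1 − 6Σd² / [n(n²−1)] = 1 − 6×36 / (6×35)
  = 1 − 216/210 = 1 − 1.0286 ≈ -0.029

-0.029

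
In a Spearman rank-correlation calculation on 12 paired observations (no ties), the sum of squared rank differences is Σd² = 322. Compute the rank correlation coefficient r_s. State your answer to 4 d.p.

-0.1259

ρ = 1 − 6Σd² / [n(n²−1)] = 1 − 6×322 / (12×143)
  = 1 − 1932/1716 = 1 − 1.12587 ≈ -0.1259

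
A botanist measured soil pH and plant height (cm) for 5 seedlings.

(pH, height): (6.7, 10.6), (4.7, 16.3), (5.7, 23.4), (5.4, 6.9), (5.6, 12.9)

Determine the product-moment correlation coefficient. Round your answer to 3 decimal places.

-0.192

n = 5, Σx = 28.1, Σy = 70.1, Σx² = 159.99, Σy² = 1139.63, Σxy = 390.51
nΣxy − ΣxΣy = 1952.55 − 1969.81 = -17.26
nΣx² − (Σx)² = 799.95 − 789.61 = 10.34; nΣy² − (Σy)² = 5698.15 − 4914.01 = 784.14
r = -17.26 / √(10.34 × 784.14) = -17.26 / 90.0445 ≈ -0.192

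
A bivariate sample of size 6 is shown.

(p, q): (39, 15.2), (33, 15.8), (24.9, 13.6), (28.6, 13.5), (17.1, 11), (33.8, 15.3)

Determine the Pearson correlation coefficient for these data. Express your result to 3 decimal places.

n = 6, Σp = 176.4, Σq = 84.4, Σp² = 5482.82, Σq² = 1202.98, Σpq = 2544.18
nΣpq − ΣpΣq = 15265.08 − 14888.16 = 376.92
nΣp² − (Σp)² = 32896.92 − 31116.96 = 1779.96; nΣq² − (Σq)² = 7217.88 − 7123.36 = 94.52
r = 376.92 / √(1779.96 × 94.52) = 376.92 / 410.1729 ≈ 0.919

0.919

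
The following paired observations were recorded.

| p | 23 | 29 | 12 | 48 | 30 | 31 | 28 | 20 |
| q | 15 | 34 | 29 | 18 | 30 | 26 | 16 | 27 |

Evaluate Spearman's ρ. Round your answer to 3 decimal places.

-0.024

Rank p: 3, 5, 1, 8, 6, 7, 4, 2
Rank q: 1, 8, 6, 3, 7, 4, 2, 5
d = rank(p) − rank(q): 2, -3, -5, 5, -1, 3, 2, -3; Σd² = 86
ρ = 1 − 6Σd² / [n(n²−1)] = 1 − 6×86 / (8×63) = 1 − 516/504 ≈ -0.024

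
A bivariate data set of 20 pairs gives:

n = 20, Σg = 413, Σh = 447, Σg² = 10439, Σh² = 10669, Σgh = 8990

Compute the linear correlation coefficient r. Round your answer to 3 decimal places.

r = (nΣgh − ΣgΣh) / √[(nΣg² − (Σg)²)(nΣh² − (Σh)²)]
Numerator: 20×8990 − 413×447 = -4811
Denominator: √[(208780 − 170569)(213380 − 199809)] = √[38211 × 13571] = 22771.9450
r = -4811 / 22771.9450 ≈ -0.211

-0.211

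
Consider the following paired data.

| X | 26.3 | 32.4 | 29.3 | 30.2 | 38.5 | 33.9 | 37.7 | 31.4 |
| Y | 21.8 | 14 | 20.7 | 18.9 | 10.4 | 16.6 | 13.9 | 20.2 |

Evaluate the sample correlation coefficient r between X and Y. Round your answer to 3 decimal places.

-0.905

n = 8, ΣX = 259.7, ΣY = 136.5, ΣX² = 8550.69, ΣY² = 2441.91, ΣXY = 4325.68
nΣXY − ΣXΣY = 34605.44 − 35449.05 = -843.61
nΣX² − (ΣX)² = 68405.52 − 67444.09 = 961.43; nΣY² − (ΣY)² = 19535.28 − 18632.25 = 903.03
r = -843.61 / √(961.43 × 903.03) = -843.61 / 931.7726 ≈ -0.905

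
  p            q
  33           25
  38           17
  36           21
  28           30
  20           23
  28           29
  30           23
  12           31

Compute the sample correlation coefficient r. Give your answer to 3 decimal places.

n = 8, Σp = 225, Σq = 199, Σp² = 6841, Σq² = 5115, Σpq = 5401
nΣpq − ΣpΣq = 43208 − 44775 = -1567
nΣp² − (Σp)² = 54728 − 50625 = 4103; nΣq² − (Σq)² = 40920 − 39601 = 1319
r = -1567 / √(4103 × 1319) = -1567 / 2326.3398 ≈ -0.674

-0.674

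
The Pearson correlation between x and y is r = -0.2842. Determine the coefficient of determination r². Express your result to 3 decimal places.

0.081

r² = (-0.2842)² = 0.081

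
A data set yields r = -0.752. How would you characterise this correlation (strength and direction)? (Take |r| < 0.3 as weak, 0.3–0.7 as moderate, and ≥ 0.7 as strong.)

strong negative

r = -0.752 < 0 so the relationship is negative.
|r| = 0.752, which falls in the strong range.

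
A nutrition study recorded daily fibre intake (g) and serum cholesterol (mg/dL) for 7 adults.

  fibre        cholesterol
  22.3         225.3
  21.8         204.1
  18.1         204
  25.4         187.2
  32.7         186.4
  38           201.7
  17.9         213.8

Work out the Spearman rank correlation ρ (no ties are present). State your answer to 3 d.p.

-0.643

Rank fibre: 4, 3, 2, 5, 6, 7, 1
Rank cholesterol: 7, 5, 4, 2, 1, 3, 6
d = rank(fibre) − rank(cholesterol): -3, -2, -2, 3, 5, 4, -5; Σd² = 92
ρ = 1 − 6Σd² / [n(n²−1)] = 1 − 6×92 / (7×48) = 1 − 552/336 ≈ -0.643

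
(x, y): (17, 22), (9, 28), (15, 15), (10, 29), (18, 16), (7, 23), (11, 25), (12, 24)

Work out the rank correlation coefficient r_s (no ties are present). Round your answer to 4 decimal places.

Rank x: 7, 2, 6, 3, 8, 1, 4, 5
Rank y: 3, 7, 1, 8, 2, 4, 6, 5
d = rank(x) − rank(y): 4, -5, 5, -5, 6, -3, -2, 0; Σd² = 140
ρ = 1 − 6Σd² / [n(n²−1)] = 1 − 6×140 / (8×63) = 1 − 840/504 ≈ -0.6667

-0.6667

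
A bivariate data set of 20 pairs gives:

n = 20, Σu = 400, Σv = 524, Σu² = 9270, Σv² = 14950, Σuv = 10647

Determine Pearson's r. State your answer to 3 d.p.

r = (nΣuv − ΣuΣv) / √[(nΣu² − (Σu)²)(nΣv² − (Σv)²)]
Numerator: 20×10647 − 400×524 = 3340
Denominator: √[(185400 − 160000)(299000 − 274576)] = √[25400 × 24424] = 24907.2198
r = 3340 / 24907.2198 ≈ 0.134

0.134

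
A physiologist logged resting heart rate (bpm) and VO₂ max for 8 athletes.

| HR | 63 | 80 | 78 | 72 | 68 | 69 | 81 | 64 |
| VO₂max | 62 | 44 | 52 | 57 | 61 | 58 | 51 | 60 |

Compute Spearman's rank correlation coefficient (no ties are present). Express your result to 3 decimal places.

-0.952

Rank HR: 1, 7, 6, 5, 3, 4, 8, 2
Rank VO₂max: 8, 1, 3, 4, 7, 5, 2, 6
d = rank(HR) − rank(VO₂max): -7, 6, 3, 1, -4, -1, 6, -4; Σd² = 164
ρ = 1 − 6Σd² / [n(n²−1)] = 1 − 6×164 / (8×63) = 1 − 984/504 ≈ -0.952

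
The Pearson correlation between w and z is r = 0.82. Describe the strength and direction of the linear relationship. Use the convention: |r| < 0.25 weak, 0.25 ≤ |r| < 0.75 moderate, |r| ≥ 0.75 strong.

r = 0.82 > 0 so the relationship is positive.
|r| = 0.82, which falls in the strong range.

strong positive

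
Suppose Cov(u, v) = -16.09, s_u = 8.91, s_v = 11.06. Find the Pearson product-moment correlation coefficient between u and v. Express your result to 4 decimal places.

-0.1633

r = Cov(u,v) / (s_u · s_v) = -16.09 / (8.91 × 11.06)
  = -16.09 / 98.5446 ≈ -0.1633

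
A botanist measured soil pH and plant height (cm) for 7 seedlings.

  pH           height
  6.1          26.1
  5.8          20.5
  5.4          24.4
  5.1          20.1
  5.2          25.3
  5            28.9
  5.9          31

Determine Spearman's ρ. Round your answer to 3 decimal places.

Rank pH: 7, 5, 4, 2, 3, 1, 6
Rank height: 5, 2, 3, 1, 4, 6, 7
d = rank(pH) − rank(height): 2, 3, 1, 1, -1, -5, -1; Σd² = 42
ρ = 1 − 6Σd² / [n(n²−1)] = 1 − 6×42 / (7×48) = 1 − 252/336 ≈ 0.250

0.250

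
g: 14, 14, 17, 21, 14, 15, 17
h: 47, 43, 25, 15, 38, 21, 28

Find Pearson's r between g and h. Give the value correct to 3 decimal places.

n = 7, Σg = 112, Σh = 217, Σg² = 1832, Σh² = 7577, Σgh = 3323
nΣgh − ΣgΣh = 23261 − 24304 = -1043
nΣg² − (Σg)² = 12824 − 12544 = 280; nΣh² − (Σh)² = 53039 − 47089 = 5950
r = -1043 / √(280 × 5950) = -1043 / 1290.7362 ≈ -0.808

-0.808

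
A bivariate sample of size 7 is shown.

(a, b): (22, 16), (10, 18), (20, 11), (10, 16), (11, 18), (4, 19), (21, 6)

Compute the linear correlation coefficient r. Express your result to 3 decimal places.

-0.734

n = 7, Σa = 98, Σb = 104, Σa² = 1662, Σb² = 1678, Σab = 1312
nΣab − ΣaΣb = 9184 − 10192 = -1008
nΣa² − (Σa)² = 11634 − 9604 = 2030; nΣb² − (Σb)² = 11746 − 10816 = 930
r = -1008 / √(2030 × 930) = -1008 / 1374.0087 ≈ -0.734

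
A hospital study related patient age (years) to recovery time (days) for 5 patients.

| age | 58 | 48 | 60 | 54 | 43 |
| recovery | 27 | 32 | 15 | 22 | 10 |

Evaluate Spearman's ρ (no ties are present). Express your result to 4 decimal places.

Rank age: 4, 2, 5, 3, 1
Rank recovery: 4, 5, 2, 3, 1
d = rank(age) − rank(recovery): 0, -3, 3, 0, 0; Σd² = 18
ρ = 1 − 6Σd² / [n(n²−1)] = 1 − 6×18 / (5×24) = 1 − 108/120 ≈ 0.1000

0.1000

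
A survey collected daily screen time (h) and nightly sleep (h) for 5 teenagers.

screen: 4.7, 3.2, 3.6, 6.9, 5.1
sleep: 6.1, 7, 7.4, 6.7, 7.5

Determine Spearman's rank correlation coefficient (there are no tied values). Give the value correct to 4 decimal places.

Rank screen: 3, 1, 2, 5, 4
Rank sleep: 1, 3, 4, 2, 5
d = rank(screen) − rank(sleep): 2, -2, -2, 3, -1; Σd² = 22
ρ = 1 − 6Σd² / [n(n²−1)] = 1 − 6×22 / (5×24) = 1 − 132/120 ≈ -0.1000

-0.1000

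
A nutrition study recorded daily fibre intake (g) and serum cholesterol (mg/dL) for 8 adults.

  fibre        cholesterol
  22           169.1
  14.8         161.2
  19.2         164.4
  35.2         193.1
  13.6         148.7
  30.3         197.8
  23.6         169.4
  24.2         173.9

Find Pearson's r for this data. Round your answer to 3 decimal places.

n = 8, Σx = 182.9, Σy = 1377.6, Σx² = 4556.37, Σy² = 239069.32, Σxy = 32281.44
nΣxy − ΣxΣy = 258251.52 − 251963.04 = 6288.48
nΣx² − (Σx)² = 36450.96 − 33452.41 = 2998.55; nΣy² − (Σy)² = 1912554.56 − 1897781.76 = 14772.8
r = 6288.48 / √(2998.55 × 14772.8) = 6288.48 / 6655.5976 ≈ 0.945

0.945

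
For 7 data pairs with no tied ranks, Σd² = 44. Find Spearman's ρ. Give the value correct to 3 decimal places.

ρ = 1 − 6Σd² / [n(n²−1)] = 1 − 6×44 / (7×48)
  = 1 − 264/336 = 1 − 0.7857 ≈ 0.214

0.214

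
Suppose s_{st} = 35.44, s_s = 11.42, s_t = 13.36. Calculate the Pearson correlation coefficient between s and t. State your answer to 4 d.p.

0.2323

r = Cov(s,t) / (s_s · s_t) = 35.44 / (11.42 × 13.36)
  = 35.44 / 152.5712 ≈ 0.2323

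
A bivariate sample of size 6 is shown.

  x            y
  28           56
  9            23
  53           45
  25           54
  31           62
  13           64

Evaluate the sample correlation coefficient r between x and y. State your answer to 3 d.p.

n = 6, Σx = 159, Σy = 304, Σx² = 5429, Σy² = 16546, Σxy = 8264
nΣxy − ΣxΣy = 49584 − 48336 = 1248
nΣx² − (Σx)² = 32574 − 25281 = 7293; nΣy² − (Σy)² = 99276 − 92416 = 6860
r = 1248 / √(7293 × 6860) = 1248 / 7073.1874 ≈ 0.176

0.176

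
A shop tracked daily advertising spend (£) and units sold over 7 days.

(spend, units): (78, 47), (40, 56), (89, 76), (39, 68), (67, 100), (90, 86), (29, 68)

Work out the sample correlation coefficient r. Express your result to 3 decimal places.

n = 7, Σx = 432, Σy = 501, Σx² = 30556, Σy² = 37765, Σxy = 31734
nΣxy − ΣxΣy = 222138 − 216432 = 5706
nΣx² − (Σx)² = 213892 − 186624 = 27268; nΣy² − (Σy)² = 264355 − 251001 = 13354
r = 5706 / √(27268 × 13354) = 5706 / 19082.3707 ≈ 0.299

0.299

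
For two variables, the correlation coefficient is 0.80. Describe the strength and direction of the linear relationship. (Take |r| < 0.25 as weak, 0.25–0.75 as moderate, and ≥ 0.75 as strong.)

r = 0.80 > 0 so the relationship is positive.
|r| = 0.80, which falls in the strong range.

strong positive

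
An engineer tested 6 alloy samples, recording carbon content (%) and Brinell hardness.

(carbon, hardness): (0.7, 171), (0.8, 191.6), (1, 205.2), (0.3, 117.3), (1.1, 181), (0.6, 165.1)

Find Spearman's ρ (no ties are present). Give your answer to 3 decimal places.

Rank carbon: 3, 4, 5, 1, 6, 2
Rank hardness: 3, 5, 6, 1, 4, 2
d = rank(carbon) − rank(hardness): 0, -1, -1, 0, 2, 0; Σd² = 6
ρ = 1 − 6Σd² / [n(n²−1)] = 1 − 6×6 / (6×35) = 1 − 36/210 ≈ 0.829

0.829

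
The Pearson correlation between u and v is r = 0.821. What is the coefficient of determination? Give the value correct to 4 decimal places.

0.6740

r² = (0.821)² = 0.6740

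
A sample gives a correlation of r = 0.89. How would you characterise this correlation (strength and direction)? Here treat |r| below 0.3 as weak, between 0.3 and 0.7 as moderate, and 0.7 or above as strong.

strong positive

r = 0.89 > 0 so the relationship is positive.
|r| = 0.89, which falls in the strong range.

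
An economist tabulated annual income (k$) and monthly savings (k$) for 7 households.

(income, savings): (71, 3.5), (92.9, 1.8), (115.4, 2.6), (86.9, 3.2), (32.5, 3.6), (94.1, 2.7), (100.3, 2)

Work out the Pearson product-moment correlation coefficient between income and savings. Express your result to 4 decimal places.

n = 7, Σx = 593.1, Σy = 19.4, Σx² = 54511.33, Σy² = 56.74, Σxy = 1565.51
nΣxy − ΣxΣy = 10958.57 − 11506.14 = -547.57
nΣx² − (Σx)² = 381579.31 − 351767.61 = 29811.7; nΣy² − (Σy)² = 397.18 − 376.36 = 20.82
r = -547.57 / √(29811.7 × 20.82) = -547.57 / 787.8322 ≈ -0.6950

-0.6950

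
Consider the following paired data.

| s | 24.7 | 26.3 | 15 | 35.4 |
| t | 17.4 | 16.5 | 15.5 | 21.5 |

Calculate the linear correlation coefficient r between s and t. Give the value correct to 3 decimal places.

n = 4, Σs = 101.4, Σt = 70.9, Σs² = 2779.94, Σt² = 1277.51, Σst = 1857.33
nΣst − ΣsΣt = 7429.32 − 7189.26 = 240.06
nΣs² − (Σs)² = 11119.76 − 10281.96 = 837.8; nΣt² − (Σt)² = 5110.04 − 5026.81 = 83.23
r = 240.06 / √(837.8 × 83.23) = 240.06 / 264.0646 ≈ 0.909

0.909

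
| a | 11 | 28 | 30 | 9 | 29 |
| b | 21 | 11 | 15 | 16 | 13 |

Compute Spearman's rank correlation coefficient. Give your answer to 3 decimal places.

Rank a: 2, 3, 5, 1, 4
Rank b: 5, 1, 3, 4, 2
d = rank(a) − rank(b): -3, 2, 2, -3, 2; Σd² = 30
ρ = 1 − 6Σd² / [n(n²−1)] = 1 − 6×30 / (5×24) = 1 − 180/120 ≈ -0.500

-0.500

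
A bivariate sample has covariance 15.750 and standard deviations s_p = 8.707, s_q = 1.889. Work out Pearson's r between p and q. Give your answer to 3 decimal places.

r = Cov(p,q) / (s_p · s_q) = 15.750 / (8.707 × 1.889)
  = 15.750 / 16.4475 ≈ 0.958

0.958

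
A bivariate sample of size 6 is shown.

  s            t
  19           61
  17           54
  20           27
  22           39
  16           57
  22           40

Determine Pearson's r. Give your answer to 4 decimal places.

n = 6, Σs = 116, Σt = 278, Σs² = 2274, Σt² = 13736, Σst = 5267
nΣst − ΣsΣt = 31602 − 32248 = -646
nΣs² − (Σs)² = 13644 − 13456 = 188; nΣt² − (Σt)² = 82416 − 77284 = 5132
r = -646 / √(188 × 5132) = -646 / 982.2505 ≈ -0.6577

-0.6577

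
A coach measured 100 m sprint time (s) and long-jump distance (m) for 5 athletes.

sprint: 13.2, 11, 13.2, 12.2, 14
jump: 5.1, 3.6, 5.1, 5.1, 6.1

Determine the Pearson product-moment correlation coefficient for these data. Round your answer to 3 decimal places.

n = 5, Σx = 63.6, Σy = 25, Σx² = 814.32, Σy² = 128.2, Σxy = 321.86
nΣxy − ΣxΣy = 1609.3 − 1590 = 19.3
nΣx² − (Σx)² = 4071.6 − 4044.96 = 26.64; nΣy² − (Σy)² = 641 − 625 = 16
r = 19.3 / √(26.64 × 16) = 19.3 / 20.6456 ≈ 0.935

0.935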